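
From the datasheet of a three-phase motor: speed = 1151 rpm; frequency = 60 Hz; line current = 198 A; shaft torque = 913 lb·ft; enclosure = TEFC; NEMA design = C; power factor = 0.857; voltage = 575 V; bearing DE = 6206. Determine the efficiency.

88.3 %

τ = 913 lb·ft × 1.356 = 1238 N·m
ω = 2π × 1151/60 = 120.5 rad/s; P_out = τω = 1238 × 120.5 = 149179 W
P_in = √3·V_L·I_L·cosφ = 1.732 × 575 × 198 × 0.857 = 168990 W
η = P_out / P_in = 149179 / 168990 = 0.883 = 88.3%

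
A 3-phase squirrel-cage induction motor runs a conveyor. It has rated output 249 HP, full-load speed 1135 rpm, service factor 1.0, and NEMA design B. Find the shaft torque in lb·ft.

P_out = 249 × 746 = 185754 W
ω = 2π × 1135/60 = 118.9 rad/s
τ = P_out/ω = 185754/118.9 = 1562 N·m
In lb·ft: 1562/1.356 = 1150 lb·ft

1150 lb·ft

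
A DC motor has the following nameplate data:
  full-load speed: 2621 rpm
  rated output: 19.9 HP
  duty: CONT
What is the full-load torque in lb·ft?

P_out = 19.9 × 746 = 14845 W
ω = 2π × 2621/60 = 274.5 rad/s
τ = P_out/ω = 14845/274.5 = 54.08 N·m
In lb·ft: 54.08/1.356 = 39.9 lb·ft

39.9 lb·ft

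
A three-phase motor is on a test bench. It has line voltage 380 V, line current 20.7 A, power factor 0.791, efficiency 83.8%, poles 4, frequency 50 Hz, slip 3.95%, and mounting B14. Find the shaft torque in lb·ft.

44.1 lb·ft

P_in = √3·V·I·cosφ = 1.732 × 380 × 20.7 × 0.791 = 10777 W
P_out = η·P_in = 0.838 × 10777 = 9031 W
n_s = 120×50/4 = 1500 rpm; n = 1500×(1−0.0395) = 1441 rpm
ω = 2π×1441/60 = 150.9 rad/s
τ = P_out/ω = 9031/150.9 = 59.85 N·m
In lb·ft: 59.85/1.356 = 44.1 lb·ft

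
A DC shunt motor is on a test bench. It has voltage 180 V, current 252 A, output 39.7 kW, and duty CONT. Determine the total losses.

5.66 kW

P_in = V·I = 180×252 = 45360 W
P_out = 39700 W
Losses = P_in − P_out = 45360 − 39700 = 5660 W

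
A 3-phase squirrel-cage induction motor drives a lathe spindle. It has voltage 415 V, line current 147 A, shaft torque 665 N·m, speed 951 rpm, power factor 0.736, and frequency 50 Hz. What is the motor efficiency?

ω = 2π × 951/60 = 99.59 rad/s; P_out = τω = 665 × 99.59 = 66227 W
P_in = √3·V_L·I_L·cosφ = 1.732 × 415 × 147 × 0.736 = 77766 W
η = P_out / P_in = 66227 / 77766 = 0.852 = 85.2%

85.2 %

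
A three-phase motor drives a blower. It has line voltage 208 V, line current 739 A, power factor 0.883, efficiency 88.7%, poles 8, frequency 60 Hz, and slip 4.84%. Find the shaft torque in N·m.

2330 N·m

P_in = √3·V·I·cosφ = 1.732 × 208 × 739 × 0.883 = 235080 W
P_out = η·P_in = 0.887 × 235080 = 208516 W
n_s = 120×60/8 = 900 rpm; n = 900×(1−0.0484) = 856 rpm
ω = 2π×856/60 = 89.64 rad/s
τ = P_out/ω = 208516/89.64 = 2330 N·m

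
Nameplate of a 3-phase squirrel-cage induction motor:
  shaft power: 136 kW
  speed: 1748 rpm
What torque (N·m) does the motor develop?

743 N·m

ω = 2π × 1748/60 = 183.1 rad/s
τ = P/ω = 136000/183.1 = 743 N·m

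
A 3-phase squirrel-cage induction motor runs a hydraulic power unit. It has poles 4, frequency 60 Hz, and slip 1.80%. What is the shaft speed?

n_s = 120f/p = 120×60/4 = 1800 rpm
n = n_s(1 − s) = 1800 × (1 − 0.018) = 1768 rpm

1768 rpm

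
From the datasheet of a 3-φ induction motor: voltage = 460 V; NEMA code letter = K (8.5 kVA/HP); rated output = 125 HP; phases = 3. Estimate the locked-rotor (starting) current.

1330 A

S_LR = 8.5 × 125 = 1062.5 kVA
I_LR = S_LR/(√3·V_L) = 1062500/(1.732×460) = 1330 A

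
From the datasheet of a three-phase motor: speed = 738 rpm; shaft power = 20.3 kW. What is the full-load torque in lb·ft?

ω = 2π × 738/60 = 77.28 rad/s
τ = P/ω = 20300/77.28 = 262.7 N·m
In lb·ft: 262.7/1.356 = 194 lb·ft

194 lb·ft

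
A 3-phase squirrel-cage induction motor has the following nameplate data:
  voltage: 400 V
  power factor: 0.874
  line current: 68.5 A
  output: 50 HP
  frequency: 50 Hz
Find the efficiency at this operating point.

P_out = 50 × 746 = 37300 W
P_in = √3·V_L·I_L·cosφ = 1.732 × 400 × 68.5 × 0.874 = 41477 W
η = P_out / P_in = 37300 / 41477 = 0.899 = 89.9%

89.9 %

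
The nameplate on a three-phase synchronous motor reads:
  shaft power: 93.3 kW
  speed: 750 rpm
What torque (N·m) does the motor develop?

1190 N·m

ω = 2π × 750/60 = 78.54 rad/s
τ = P/ω = 93300/78.54 = 1190 N·m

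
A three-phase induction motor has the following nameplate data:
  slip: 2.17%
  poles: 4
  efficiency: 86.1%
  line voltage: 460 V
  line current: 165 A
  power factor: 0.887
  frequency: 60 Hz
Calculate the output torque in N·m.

P_in = √3·V·I·cosφ = 1.732 × 460 × 165 × 0.887 = 116604 W
P_out = η·P_in = 0.861 × 116604 = 100396 W
n_s = 120×60/4 = 1800 rpm; n = 1800×(1−0.0217) = 1761 rpm
ω = 2π×1761/60 = 184.4 rad/s
τ = P_out/ω = 100396/184.4 = 544 N·m

544 N·m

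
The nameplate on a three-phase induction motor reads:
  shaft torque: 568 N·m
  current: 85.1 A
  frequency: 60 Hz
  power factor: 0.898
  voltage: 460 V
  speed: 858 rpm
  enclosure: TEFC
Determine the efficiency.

ω = 2π × 858/60 = 89.85 rad/s; P_out = τω = 568 × 89.85 = 51035 W
P_in = √3·V_L·I_L·cosφ = 1.732 × 460 × 85.1 × 0.898 = 60885 W
η = P_out / P_in = 51035 / 60885 = 0.838 = 83.8%

83.8 %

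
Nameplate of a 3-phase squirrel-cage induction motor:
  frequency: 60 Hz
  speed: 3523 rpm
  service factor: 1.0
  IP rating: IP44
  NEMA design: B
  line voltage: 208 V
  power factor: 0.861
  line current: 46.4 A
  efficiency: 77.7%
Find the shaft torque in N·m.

30.3 N·m

P_in = √3·V·I·cosφ = 1.732 × 208 × 46.4 × 0.861 = 14392 W
P_out = η·P_in = 0.777 × 14392 = 11183 W
n = 3523 rpm
ω = 2π×3523/60 = 368.9 rad/s
τ = P_out/ω = 11183/368.9 = 30.3 N·m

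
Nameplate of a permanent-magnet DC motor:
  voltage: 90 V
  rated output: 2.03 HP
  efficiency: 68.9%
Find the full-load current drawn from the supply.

P_out = 2.03 × 746 = 1514 W
P_in = P_out / η = 1514 / 0.689 = 2197 W
I = P_in / V = 2197 / 90 = 24.4 A

24.4 A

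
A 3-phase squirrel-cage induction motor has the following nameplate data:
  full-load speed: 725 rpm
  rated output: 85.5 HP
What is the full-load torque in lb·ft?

620 lb·ft

P_out = 85.5 × 746 = 63783 W
ω = 2π × 725/60 = 75.92 rad/s
τ = P_out/ω = 63783/75.92 = 840.1 N·m
In lb·ft: 840.1/1.356 = 620 lb·ft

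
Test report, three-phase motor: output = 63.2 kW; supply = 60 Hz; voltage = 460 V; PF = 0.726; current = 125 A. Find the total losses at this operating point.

P_in = √3·V·I·cosφ = 1.732×460×125×0.726 = 72302 W
P_out = 63200 W
Losses = P_in − P_out = 72302 − 63200 = 9102 W

9100 W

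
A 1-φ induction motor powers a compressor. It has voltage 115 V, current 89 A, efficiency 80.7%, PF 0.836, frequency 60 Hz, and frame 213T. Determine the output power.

6.91 kW

P_in = V·I·cosφ = 115 × 89 × 0.836 = 8556 W
P_out = η·P_in = 0.807 × 8556 = 6905 W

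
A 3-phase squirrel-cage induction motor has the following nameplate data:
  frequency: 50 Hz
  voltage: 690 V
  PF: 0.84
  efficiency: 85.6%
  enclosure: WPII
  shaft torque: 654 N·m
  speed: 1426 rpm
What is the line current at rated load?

114 A

ω = 2π×1426/60 = 149.3 rad/s; P_out = τω = 654 × 149.3 = 97642 W
P_in = P_out / η = 97642 / 0.856 = 114068 W
I_L = P_in / (√3·V_L·cosφ) = 114068 / (1.732 × 690 × 0.84) = 114 A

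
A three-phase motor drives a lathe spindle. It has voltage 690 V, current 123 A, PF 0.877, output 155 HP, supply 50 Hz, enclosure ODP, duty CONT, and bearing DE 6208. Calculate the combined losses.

13.3 kW

P_in = √3·V·I·cosφ = 1.732×690×123×0.877 = 128914 W
P_out = 155×746 = 115630 W
Losses = P_in − P_out = 128914 − 115630 = 13284 W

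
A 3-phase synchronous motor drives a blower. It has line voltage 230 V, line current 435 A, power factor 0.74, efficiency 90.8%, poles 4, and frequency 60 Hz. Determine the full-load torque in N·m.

P_in = √3·V·I·cosφ = 1.732 × 230 × 435 × 0.74 = 128232 W
P_out = η·P_in = 0.908 × 128232 = 116435 W
n = n_s = 120×60/4 = 1800 rpm (synchronous)
ω = 2π×1800/60 = 188.5 rad/s
τ = P_out/ω = 116435/188.5 = 618 N·m

618 N·m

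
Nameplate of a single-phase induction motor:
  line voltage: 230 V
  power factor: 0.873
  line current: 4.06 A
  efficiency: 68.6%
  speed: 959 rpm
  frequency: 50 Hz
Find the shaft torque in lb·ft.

P_in = V·I·cosφ = 230 × 4.06 × 0.873 = 815 W
P_out = η·P_in = 0.686 × 815 = 559 W
n = 959 rpm
ω = 2π×959/60 = 100.4 rad/s
τ = P_out/ω = 559/100.4 = 5.568 N·m
In lb·ft: 5.568/1.356 = 4.11 lb·ft

4.11 lb·ft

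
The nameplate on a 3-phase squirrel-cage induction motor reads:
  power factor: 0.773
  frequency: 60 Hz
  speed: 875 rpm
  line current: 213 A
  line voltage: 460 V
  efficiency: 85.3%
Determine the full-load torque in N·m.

P_in = √3·V·I·cosφ = 1.732 × 460 × 213 × 0.773 = 131179 W
P_out = η·P_in = 0.853 × 131179 = 111896 W
n = 875 rpm
ω = 2π×875/60 = 91.63 rad/s
τ = P_out/ω = 111896/91.63 = 1220 N·m

1220 N·m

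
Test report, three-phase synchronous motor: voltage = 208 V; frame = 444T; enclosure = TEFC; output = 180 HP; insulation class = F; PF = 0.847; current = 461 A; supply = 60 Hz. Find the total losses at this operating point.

P_in = √3·V·I·cosφ = 1.732×208×461×0.847 = 140668 W
P_out = 180×746 = 134280 W
Losses = P_in − P_out = 140668 − 134280 = 6388 W

6390 W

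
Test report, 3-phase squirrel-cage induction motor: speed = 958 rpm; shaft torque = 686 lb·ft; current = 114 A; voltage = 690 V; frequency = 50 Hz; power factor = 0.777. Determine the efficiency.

88.1 %

τ = 686 lb·ft × 1.356 = 930.2 N·m
ω = 2π × 958/60 = 100.3 rad/s; P_out = τω = 930.2 × 100.3 = 93299 W
P_in = √3·V_L·I_L·cosφ = 1.732 × 690 × 114 × 0.777 = 105858 W
η = P_out / P_in = 93299 / 105858 = 0.881 = 88.1%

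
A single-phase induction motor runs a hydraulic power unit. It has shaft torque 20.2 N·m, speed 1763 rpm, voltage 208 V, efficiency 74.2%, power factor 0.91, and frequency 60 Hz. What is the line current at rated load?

ω = 2π×1763/60 = 184.6 rad/s; P_out = τω = 20.2 × 184.6 = 3729 W
P_in = P_out / η = 3729 / 0.742 = 5026 W
I = P_in / (V·cosφ) = 5026 / (208 × 0.91) = 26.6 A

26.6 A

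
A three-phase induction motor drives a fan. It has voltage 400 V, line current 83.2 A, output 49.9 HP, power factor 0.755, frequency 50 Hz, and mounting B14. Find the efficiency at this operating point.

85.5 %

P_out = 49.9 × 746 = 37225 W
P_in = √3·V_L·I_L·cosφ = 1.732 × 400 × 83.2 × 0.755 = 43519 W
η = P_out / P_in = 37225 / 43519 = 0.855 = 85.5%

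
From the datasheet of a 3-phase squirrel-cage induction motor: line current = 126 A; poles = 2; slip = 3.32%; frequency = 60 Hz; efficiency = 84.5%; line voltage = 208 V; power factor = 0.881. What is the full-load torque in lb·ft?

P_in = √3·V·I·cosφ = 1.732 × 208 × 126 × 0.881 = 39991 W
P_out = η·P_in = 0.845 × 39991 = 33792 W
n_s = 120×60/2 = 3600 rpm; n = 3600×(1−0.0332) = 3480 rpm
ω = 2π×3480/60 = 364.4 rad/s
τ = P_out/ω = 33792/364.4 = 92.73 N·m
In lb·ft: 92.73/1.356 = 68.4 lb·ft

68.4 lb·ft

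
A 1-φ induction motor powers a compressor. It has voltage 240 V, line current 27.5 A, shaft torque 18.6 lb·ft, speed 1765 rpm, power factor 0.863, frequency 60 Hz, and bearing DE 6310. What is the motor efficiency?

81.8 %

τ = 18.6 lb·ft × 1.356 = 25.22 N·m
ω = 2π × 1765/60 = 184.8 rad/s; P_out = τω = 25.22 × 184.8 = 4661 W
P_in = V·I·cosφ = 240 × 27.5 × 0.863 = 5696 W
η = P_out / P_in = 4661 / 5696 = 0.818 = 81.8%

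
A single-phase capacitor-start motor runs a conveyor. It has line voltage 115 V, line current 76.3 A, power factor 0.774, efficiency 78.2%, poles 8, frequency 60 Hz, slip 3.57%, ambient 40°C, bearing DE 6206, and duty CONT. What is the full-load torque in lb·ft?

P_in = V·I·cosφ = 115 × 76.3 × 0.774 = 6791 W
P_out = η·P_in = 0.782 × 6791 = 5311 W
n_s = 120×60/8 = 900 rpm; n = 900×(1−0.0357) = 868 rpm
ω = 2π×868/60 = 90.9 rad/s
τ = P_out/ω = 5311/90.9 = 58.43 N·m
In lb·ft: 58.43/1.356 = 43.1 lb·ft

43.1 lb·ft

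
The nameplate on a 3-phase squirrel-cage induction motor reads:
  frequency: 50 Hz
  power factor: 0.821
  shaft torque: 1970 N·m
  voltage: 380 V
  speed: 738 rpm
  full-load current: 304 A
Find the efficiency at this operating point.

ω = 2π × 738/60 = 77.28 rad/s; P_out = τω = 1970 × 77.28 = 152242 W
P_in = √3·V_L·I_L·cosφ = 1.732 × 380 × 304 × 0.821 = 164266 W
η = P_out / P_in = 152242 / 164266 = 0.927 = 92.7%

92.7 %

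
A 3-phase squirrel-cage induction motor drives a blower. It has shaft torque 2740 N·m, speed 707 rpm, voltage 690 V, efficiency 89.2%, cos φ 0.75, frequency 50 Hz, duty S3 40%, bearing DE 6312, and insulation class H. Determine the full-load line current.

ω = 2π×707/60 = 74.04 rad/s; P_out = τω = 2740 × 74.04 = 202870 W
P_in = P_out / η = 202870 / 0.892 = 227433 W
I_L = P_in / (√3·V_L·cosφ) = 227433 / (1.732 × 690 × 0.75) = 254 A

254 A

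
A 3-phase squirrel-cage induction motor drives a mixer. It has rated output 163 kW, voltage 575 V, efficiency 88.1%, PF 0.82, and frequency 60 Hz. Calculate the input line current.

P_out = 163 kW = 163000 W
P_in = P_out / η = 163000 / 0.881 = 185017 W
I_L = P_in / (√3·V_L·cosφ) = 185017 / (1.732 × 575 × 0.82) = 227 A

227 A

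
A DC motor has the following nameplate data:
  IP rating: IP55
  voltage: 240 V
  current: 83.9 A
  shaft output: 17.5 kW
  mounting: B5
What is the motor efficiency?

P_out = 17.5 kW = 17500 W
P_in = V·I = 240 × 83.9 = 20136 W
η = P_out / P_in = 17500 / 20136 = 0.869 = 86.9%

86.9 %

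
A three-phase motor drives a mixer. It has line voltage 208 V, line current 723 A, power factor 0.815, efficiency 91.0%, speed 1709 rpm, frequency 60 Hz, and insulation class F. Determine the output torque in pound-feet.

P_in = √3·V·I·cosφ = 1.732 × 208 × 723 × 0.815 = 212279 W
P_out = η·P_in = 0.91 × 212279 = 193174 W
n = 1709 rpm
ω = 2π×1709/60 = 179 rad/s
τ = P_out/ω = 193174/179 = 1079 N·m
In lb·ft: 1079/1.356 = 796 lb·ft

796 lb·ft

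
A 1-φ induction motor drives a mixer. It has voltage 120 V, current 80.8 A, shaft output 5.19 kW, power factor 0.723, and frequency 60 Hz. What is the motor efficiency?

P_out = 5.19 kW = 5190 W
P_in = V·I·cosφ = 120 × 80.8 × 0.723 = 7010 W
η = P_out / P_in = 5190 / 7010 = 0.740 = 74.0%

74.0 %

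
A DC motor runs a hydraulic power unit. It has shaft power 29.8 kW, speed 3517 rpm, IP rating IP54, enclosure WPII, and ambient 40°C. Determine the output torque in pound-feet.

ω = 2π × 3517/60 = 368.3 rad/s
τ = P/ω = 29800/368.3 = 80.91 N·m
In lb·ft: 80.91/1.356 = 59.7 lb·ft

59.7 lb·ft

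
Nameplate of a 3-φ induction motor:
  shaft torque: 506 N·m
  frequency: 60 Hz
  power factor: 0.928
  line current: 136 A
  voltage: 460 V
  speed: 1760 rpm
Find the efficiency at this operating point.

ω = 2π × 1760/60 = 184.3 rad/s; P_out = τω = 506 × 184.3 = 93256 W
P_in = √3·V_L·I_L·cosφ = 1.732 × 460 × 136 × 0.928 = 100552 W
η = P_out / P_in = 93256 / 100552 = 0.927 = 92.7%

92.7 %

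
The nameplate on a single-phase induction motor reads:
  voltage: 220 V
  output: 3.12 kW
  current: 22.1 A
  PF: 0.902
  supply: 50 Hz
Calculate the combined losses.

1.27 kW

P_in = V·I·cosφ = 220×22.1×0.902 = 4386 W
P_out = 3120 W
Losses = P_in − P_out = 4386 − 3120 = 1266 W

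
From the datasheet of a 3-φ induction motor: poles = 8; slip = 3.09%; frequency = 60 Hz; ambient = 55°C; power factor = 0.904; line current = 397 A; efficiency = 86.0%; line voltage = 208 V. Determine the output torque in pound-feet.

898 lb·ft

P_in = √3·V·I·cosφ = 1.732 × 208 × 397 × 0.904 = 129292 W
P_out = η·P_in = 0.86 × 129292 = 111191 W
n_s = 120×60/8 = 900 rpm; n = 900×(1−0.0309) = 872 rpm
ω = 2π×872/60 = 91.32 rad/s
τ = P_out/ω = 111191/91.32 = 1218 N·m
In lb·ft: 1218/1.356 = 898 lb·ft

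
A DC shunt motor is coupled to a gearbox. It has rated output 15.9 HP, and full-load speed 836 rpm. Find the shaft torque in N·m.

P_out = 15.9 × 746 = 11861 W
ω = 2π × 836/60 = 87.55 rad/s
τ = P_out/ω = 11861/87.55 = 135 N·m

135 N·m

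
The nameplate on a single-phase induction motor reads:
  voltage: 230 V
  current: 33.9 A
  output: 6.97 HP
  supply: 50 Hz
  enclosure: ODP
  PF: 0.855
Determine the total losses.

1.47 kW

P_in = V·I·cosφ = 230×33.9×0.855 = 6666 W
P_out = 6.97×746 = 5200 W
Losses = P_in − P_out = 6666 − 5200 = 1466 W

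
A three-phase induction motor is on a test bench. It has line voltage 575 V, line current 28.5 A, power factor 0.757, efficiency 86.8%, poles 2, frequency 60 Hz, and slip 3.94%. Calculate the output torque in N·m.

51.5 N·m

P_in = √3·V·I·cosφ = 1.732 × 575 × 28.5 × 0.757 = 21486 W
P_out = η·P_in = 0.868 × 21486 = 18650 W
n_s = 120×60/2 = 3600 rpm; n = 3600×(1−0.0394) = 3458 rpm
ω = 2π×3458/60 = 362.1 rad/s
τ = P_out/ω = 18650/362.1 = 51.5 N·m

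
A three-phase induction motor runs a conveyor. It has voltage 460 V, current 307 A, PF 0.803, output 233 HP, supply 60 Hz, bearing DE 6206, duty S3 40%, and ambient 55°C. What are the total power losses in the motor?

P_in = √3·V·I·cosφ = 1.732×460×307×0.803 = 196408 W
P_out = 233×746 = 173818 W
Losses = P_in − P_out = 196408 − 173818 = 22590 W

22.6 kW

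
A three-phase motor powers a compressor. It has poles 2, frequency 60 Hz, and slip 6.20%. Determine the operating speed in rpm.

3377 rpm

n_s = 120f/p = 120×60/2 = 3600 rpm
n = n_s(1 − s) = 3600 × (1 − 0.062) = 3377 rpm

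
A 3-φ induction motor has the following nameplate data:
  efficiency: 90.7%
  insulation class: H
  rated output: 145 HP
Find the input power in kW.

P_out = 145 × 746 = 108170 W
P_in = P_out/η = 108170/0.907 = 119261 W = 119 kW

119 kW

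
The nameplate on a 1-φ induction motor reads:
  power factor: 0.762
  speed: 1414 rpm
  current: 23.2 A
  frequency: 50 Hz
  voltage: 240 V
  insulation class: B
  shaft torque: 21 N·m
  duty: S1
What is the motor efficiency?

73.3 %

ω = 2π × 1414/60 = 148.1 rad/s; P_out = τω = 21 × 148.1 = 3110 W
P_in = V·I·cosφ = 240 × 23.2 × 0.762 = 4243 W
η = P_out / P_in = 3110 / 4243 = 0.733 = 73.3%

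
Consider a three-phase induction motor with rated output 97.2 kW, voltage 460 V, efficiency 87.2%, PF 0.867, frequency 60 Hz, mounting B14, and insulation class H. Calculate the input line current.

161 A

P_out = 97.2 kW = 97200 W
P_in = P_out / η = 97200 / 0.872 = 111468 W
I_L = P_in / (√3·V_L·cosφ) = 111468 / (1.732 × 460 × 0.867) = 161 A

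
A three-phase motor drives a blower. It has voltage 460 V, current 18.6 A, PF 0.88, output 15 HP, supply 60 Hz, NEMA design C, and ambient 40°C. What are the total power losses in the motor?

P_in = √3·V·I·cosφ = 1.732×460×18.6×0.88 = 13041 W
P_out = 15×746 = 11190 W
Losses = P_in − P_out = 13041 − 11190 = 1851 W

1.85 kW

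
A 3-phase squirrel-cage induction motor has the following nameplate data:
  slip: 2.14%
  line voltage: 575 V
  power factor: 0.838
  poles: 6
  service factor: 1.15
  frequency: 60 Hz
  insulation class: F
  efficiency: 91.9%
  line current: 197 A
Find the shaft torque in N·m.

P_in = √3·V·I·cosφ = 1.732 × 575 × 197 × 0.838 = 164409 W
P_out = η·P_in = 0.919 × 164409 = 151092 W
n_s = 120×60/6 = 1200 rpm; n = 1200×(1−0.0214) = 1174 rpm
ω = 2π×1174/60 = 122.9 rad/s
τ = P_out/ω = 151092/122.9 = 1230 N·m

1230 N·m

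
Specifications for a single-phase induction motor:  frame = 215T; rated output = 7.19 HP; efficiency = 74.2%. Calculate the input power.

P_out = 7.19 × 746 = 5364 W
P_in = P_out/η = 5364/0.742 = 7229 W = 7.23 kW

7.23 kW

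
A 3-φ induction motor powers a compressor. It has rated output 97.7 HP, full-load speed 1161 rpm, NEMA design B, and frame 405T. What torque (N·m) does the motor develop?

599 N·m

P_out = 97.7 × 746 = 72884 W
ω = 2π × 1161/60 = 121.6 rad/s
τ = P_out/ω = 72884/121.6 = 599 N·m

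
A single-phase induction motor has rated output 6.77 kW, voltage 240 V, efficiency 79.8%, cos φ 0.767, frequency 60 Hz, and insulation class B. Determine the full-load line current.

46.1 A

P_out = 6.77 kW = 6770 W
P_in = P_out / η = 6770 / 0.798 = 8484 W
I = P_in / (V·cosφ) = 8484 / (240 × 0.767) = 46.1 A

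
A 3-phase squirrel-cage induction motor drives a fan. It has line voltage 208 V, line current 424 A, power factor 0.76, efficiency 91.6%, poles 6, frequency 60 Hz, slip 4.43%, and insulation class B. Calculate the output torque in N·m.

885 N·m

P_in = √3·V·I·cosφ = 1.732 × 208 × 424 × 0.76 = 116089 W
P_out = η·P_in = 0.916 × 116089 = 106338 W
n_s = 120×60/6 = 1200 rpm; n = 1200×(1−0.0443) = 1147 rpm
ω = 2π×1147/60 = 120.1 rad/s
τ = P_out/ω = 106338/120.1 = 885 N·m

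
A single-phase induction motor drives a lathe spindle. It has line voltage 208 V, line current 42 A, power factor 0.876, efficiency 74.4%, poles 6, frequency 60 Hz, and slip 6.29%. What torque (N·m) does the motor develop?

48.3 N·m

P_in = V·I·cosφ = 208 × 42 × 0.876 = 7653 W
P_out = η·P_in = 0.744 × 7653 = 5694 W
n_s = 120×60/6 = 1200 rpm; n = 1200×(1−0.0629) = 1125 rpm
ω = 2π×1125/60 = 117.8 rad/s
τ = P_out/ω = 5694/117.8 = 48.3 N·m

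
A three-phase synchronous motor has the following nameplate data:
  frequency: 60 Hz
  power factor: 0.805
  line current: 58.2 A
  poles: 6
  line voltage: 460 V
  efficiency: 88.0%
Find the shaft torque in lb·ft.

193 lb·ft

P_in = √3·V·I·cosφ = 1.732 × 460 × 58.2 × 0.805 = 37327 W
P_out = η·P_in = 0.88 × 37327 = 32848 W
n = n_s = 120×60/6 = 1200 rpm (synchronous)
ω = 2π×1200/60 = 125.7 rad/s
τ = P_out/ω = 32848/125.7 = 261.3 N·m
In lb·ft: 261.3/1.356 = 193 lb·ft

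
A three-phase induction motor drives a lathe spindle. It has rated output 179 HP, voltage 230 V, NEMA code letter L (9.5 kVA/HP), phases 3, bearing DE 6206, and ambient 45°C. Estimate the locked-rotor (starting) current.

S_LR = 9.5 × 179 = 1700.5 kVA
I_LR = S_LR/(√3·V_L) = 1700500/(1.732×230) = 4270 A

4270 A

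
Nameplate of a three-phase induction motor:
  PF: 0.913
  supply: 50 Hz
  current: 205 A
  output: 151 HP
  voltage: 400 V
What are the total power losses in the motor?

P_in = √3·V·I·cosφ = 1.732×400×205×0.913 = 129668 W
P_out = 151×746 = 112646 W
Losses = P_in − P_out = 129668 − 112646 = 17022 W

17 kW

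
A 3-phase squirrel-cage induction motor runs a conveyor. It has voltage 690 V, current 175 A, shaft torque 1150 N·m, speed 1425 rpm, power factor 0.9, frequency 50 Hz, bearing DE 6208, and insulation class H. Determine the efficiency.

91.2 %

ω = 2π × 1425/60 = 149.2 rad/s; P_out = τω = 1150 × 149.2 = 171580 W
P_in = √3·V_L·I_L·cosφ = 1.732 × 690 × 175 × 0.9 = 188225 W
η = P_out / P_in = 171580 / 188225 = 0.912 = 91.2%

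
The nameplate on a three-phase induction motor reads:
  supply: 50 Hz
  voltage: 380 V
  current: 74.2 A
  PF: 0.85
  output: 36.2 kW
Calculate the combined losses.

5310 W

P_in = √3·V·I·cosφ = 1.732×380×74.2×0.85 = 41510 W
P_out = 36200 W
Losses = P_in − P_out = 41510 − 36200 = 5310 W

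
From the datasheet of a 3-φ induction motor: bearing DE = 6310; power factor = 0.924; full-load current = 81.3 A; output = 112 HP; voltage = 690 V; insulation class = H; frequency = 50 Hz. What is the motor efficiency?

93.1 %

P_out = 112 × 746 = 83552 W
P_in = √3·V_L·I_L·cosφ = 1.732 × 690 × 81.3 × 0.924 = 89776 W
η = P_out / P_in = 83552 / 89776 = 0.931 = 93.1%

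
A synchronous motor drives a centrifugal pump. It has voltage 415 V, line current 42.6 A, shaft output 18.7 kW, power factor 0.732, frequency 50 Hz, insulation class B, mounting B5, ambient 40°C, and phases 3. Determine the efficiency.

83.4 %

P_out = 18.7 kW = 18700 W
P_in = √3·V_L·I_L·cosφ = 1.732 × 415 × 42.6 × 0.732 = 22414 W
η = P_out / P_in = 18700 / 22414 = 0.834 = 83.4%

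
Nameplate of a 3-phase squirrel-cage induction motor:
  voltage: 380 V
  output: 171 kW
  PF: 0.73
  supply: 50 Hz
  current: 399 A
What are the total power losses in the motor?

P_in = √3·V·I·cosφ = 1.732×380×399×0.73 = 191702 W
P_out = 171000 W
Losses = P_in − P_out = 191702 − 171000 = 20702 W

20.7 kW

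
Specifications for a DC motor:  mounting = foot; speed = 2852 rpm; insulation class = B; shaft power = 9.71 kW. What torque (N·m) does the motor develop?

32.5 N·m

ω = 2π × 2852/60 = 298.7 rad/s
τ = P/ω = 9710/298.7 = 32.5 N·m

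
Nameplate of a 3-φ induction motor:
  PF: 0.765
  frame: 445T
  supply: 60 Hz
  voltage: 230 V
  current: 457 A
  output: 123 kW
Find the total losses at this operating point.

16300 W

P_in = √3·V·I·cosφ = 1.732×230×457×0.765 = 139269 W
P_out = 123000 W
Losses = P_in − P_out = 139269 − 123000 = 16269 W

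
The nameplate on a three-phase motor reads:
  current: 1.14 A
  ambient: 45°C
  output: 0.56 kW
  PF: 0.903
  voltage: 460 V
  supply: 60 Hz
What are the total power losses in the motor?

260 W

P_in = √3·V·I·cosφ = 1.732×460×1.14×0.903 = 820 W
P_out = 560 W
Losses = P_in − P_out = 820 − 560 = 260 W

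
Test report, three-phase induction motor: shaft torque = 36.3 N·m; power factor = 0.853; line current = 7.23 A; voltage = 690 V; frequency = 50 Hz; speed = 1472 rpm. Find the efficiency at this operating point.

ω = 2π × 1472/60 = 154.1 rad/s; P_out = τω = 36.3 × 154.1 = 5594 W
P_in = √3·V_L·I_L·cosφ = 1.732 × 690 × 7.23 × 0.853 = 7370 W
η = P_out / P_in = 5594 / 7370 = 0.759 = 75.9%

75.9 %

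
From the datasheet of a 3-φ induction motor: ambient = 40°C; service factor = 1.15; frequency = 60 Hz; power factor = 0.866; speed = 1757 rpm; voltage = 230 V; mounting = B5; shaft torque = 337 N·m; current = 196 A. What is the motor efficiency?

91.7 %

ω = 2π × 1757/60 = 184 rad/s; P_out = τω = 337 × 184 = 62008 W
P_in = √3·V_L·I_L·cosφ = 1.732 × 230 × 196 × 0.866 = 67616 W
η = P_out / P_in = 62008 / 67616 = 0.917 = 91.7%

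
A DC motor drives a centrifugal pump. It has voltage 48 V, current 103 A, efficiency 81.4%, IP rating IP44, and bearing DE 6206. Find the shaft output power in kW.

4.02 kW

P_in = V·I = 48 × 103 = 4944 W
P_out = η·P_in = 0.814 × 4944 = 4024 W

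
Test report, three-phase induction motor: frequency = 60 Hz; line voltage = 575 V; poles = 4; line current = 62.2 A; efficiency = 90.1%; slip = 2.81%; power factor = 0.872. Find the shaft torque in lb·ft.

P_in = √3·V·I·cosφ = 1.732 × 575 × 62.2 × 0.872 = 54016 W
P_out = η·P_in = 0.901 × 54016 = 48668 W
n_s = 120×60/4 = 1800 rpm; n = 1800×(1−0.0281) = 1749 rpm
ω = 2π×1749/60 = 183.2 rad/s
τ = P_out/ω = 48668/183.2 = 265.7 N·m
In lb·ft: 265.7/1.356 = 196 lb·ft

196 lb·ft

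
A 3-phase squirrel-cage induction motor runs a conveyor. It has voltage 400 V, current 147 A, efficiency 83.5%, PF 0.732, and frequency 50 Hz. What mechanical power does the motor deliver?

P_in = √3·V·I·cosφ = 1.732 × 400 × 147 × 0.732 = 74548 W
P_out = η·P_in = 0.835 × 74548 = 62248 W

62.2 kW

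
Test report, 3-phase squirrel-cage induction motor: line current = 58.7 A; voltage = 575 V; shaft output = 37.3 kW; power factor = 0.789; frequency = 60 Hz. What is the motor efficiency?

P_out = 37.3 kW = 37300 W
P_in = √3·V_L·I_L·cosφ = 1.732 × 575 × 58.7 × 0.789 = 46124 W
η = P_out / P_in = 37300 / 46124 = 0.809 = 80.9%

80.9 %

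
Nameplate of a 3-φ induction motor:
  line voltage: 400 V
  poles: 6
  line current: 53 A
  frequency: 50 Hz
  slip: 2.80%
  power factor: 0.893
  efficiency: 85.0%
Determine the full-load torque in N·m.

P_in = √3·V·I·cosφ = 1.732 × 400 × 53 × 0.893 = 32790 W
P_out = η·P_in = 0.85 × 32790 = 27872 W
n_s = 120×50/6 = 1000 rpm; n = 1000×(1−0.028) = 972 rpm
ω = 2π×972/60 = 101.8 rad/s
τ = P_out/ω = 27872/101.8 = 274 N·m

274 N·m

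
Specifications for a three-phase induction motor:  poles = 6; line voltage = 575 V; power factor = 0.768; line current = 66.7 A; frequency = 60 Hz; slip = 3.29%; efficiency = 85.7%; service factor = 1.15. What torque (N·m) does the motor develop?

360 N·m

P_in = √3·V·I·cosφ = 1.732 × 575 × 66.7 × 0.768 = 51016 W
P_out = η·P_in = 0.857 × 51016 = 43721 W
n_s = 120×60/6 = 1200 rpm; n = 1200×(1−0.0329) = 1161 rpm
ω = 2π×1161/60 = 121.6 rad/s
τ = P_out/ω = 43721/121.6 = 360 N·m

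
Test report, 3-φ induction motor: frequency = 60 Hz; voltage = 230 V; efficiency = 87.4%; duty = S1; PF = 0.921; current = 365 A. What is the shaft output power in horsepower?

P_in = √3·V·I·cosφ = 1.732 × 230 × 365 × 0.921 = 133915 W
P_out = η·P_in = 0.874 × 133915 = 117042 W
= 117042/746 = 157 HP

157 HP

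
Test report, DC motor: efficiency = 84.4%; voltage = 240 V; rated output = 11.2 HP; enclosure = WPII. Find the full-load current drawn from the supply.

41.2 A

P_out = 11.2 × 746 = 8355 W
P_in = P_out / η = 8355 / 0.844 = 9899 W
I = P_in / V = 9899 / 240 = 41.2 A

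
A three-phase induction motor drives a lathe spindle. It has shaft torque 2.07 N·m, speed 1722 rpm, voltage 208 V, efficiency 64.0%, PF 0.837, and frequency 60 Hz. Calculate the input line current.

ω = 2π×1722/60 = 180.3 rad/s; P_out = τω = 2.07 × 180.3 = 373 W
P_in = P_out / η = 373 / 0.640 = 583 W
I_L = P_in / (√3·V_L·cosφ) = 583 / (1.732 × 208 × 0.837) = 1.93 A

1.93 A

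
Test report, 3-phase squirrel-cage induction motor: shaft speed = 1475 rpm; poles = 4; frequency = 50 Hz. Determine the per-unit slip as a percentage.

n_s = 120f/p = 120×50/4 = 1500 rpm
s = (n_s − n)/n_s = (1500 − 1475)/1500 = 0.0167

1.7 %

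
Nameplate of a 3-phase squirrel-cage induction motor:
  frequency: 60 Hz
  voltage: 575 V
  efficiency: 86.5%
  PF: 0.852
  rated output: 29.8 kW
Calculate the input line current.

40.6 A

P_out = 29.8 kW = 29800 W
P_in = P_out / η = 29800 / 0.865 = 34451 W
I_L = P_in / (√3·V_L·cosφ) = 34451 / (1.732 × 575 × 0.852) = 40.6 A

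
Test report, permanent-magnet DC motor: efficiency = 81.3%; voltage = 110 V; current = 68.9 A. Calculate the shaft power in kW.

6.16 kW

P_in = V·I = 110 × 68.9 = 7579 W
P_out = η·P_in = 0.813 × 7579 = 6162 W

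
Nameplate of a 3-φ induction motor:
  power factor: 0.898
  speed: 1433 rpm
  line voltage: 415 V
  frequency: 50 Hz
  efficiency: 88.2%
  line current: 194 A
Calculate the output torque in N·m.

P_in = √3·V·I·cosφ = 1.732 × 415 × 194 × 0.898 = 125220 W
P_out = η·P_in = 0.882 × 125220 = 110444 W
n = 1433 rpm
ω = 2π×1433/60 = 150.1 rad/s
τ = P_out/ω = 110444/150.1 = 736 N·m

736 N·m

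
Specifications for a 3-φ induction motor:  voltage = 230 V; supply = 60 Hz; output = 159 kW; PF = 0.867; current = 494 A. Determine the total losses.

P_in = √3·V·I·cosφ = 1.732×230×494×0.867 = 170617 W
P_out = 159000 W
Losses = P_in − P_out = 170617 − 159000 = 11617 W

11.6 kW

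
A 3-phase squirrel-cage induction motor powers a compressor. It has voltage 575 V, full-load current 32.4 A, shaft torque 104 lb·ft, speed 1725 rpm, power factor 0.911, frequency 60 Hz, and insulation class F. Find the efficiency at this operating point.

86.6 %

τ = 104 lb·ft × 1.356 = 141 N·m
ω = 2π × 1725/60 = 180.6 rad/s; P_out = τω = 141 × 180.6 = 25465 W
P_in = √3·V_L·I_L·cosφ = 1.732 × 575 × 32.4 × 0.911 = 29395 W
η = P_out / P_in = 25465 / 29395 = 0.866 = 86.6%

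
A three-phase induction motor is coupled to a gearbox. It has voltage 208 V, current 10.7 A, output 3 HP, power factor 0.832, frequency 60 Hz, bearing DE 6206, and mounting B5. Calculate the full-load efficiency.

P_out = 3 × 746 = 2238 W
P_in = √3·V_L·I_L·cosφ = 1.732 × 208 × 10.7 × 0.832 = 3207 W
η = P_out / P_in = 2238 / 3207 = 0.698 = 69.8%

69.8 %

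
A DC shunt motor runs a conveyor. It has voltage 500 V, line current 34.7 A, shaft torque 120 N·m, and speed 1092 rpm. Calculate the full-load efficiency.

ω = 2π × 1092/60 = 114.4 rad/s; P_out = τω = 120 × 114.4 = 13728 W
P_in = V·I = 500 × 34.7 = 17350 W
η = P_out / P_in = 13728 / 17350 = 0.791 = 79.1%

79.1 %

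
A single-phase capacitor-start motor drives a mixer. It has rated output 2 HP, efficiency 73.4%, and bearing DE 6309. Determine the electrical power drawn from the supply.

P_out = 2 × 746 = 1492 W
P_in = P_out/η = 1492/0.734 = 2033 W = 2.03 kW

2.03 kW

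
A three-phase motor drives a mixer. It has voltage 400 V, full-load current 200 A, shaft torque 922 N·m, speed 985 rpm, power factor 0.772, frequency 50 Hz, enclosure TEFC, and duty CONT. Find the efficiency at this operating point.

ω = 2π × 985/60 = 103.1 rad/s; P_out = τω = 922 × 103.1 = 95058 W
P_in = √3·V_L·I_L·cosφ = 1.732 × 400 × 200 × 0.772 = 106968 W
η = P_out / P_in = 95058 / 106968 = 0.889 = 88.9%

88.9 %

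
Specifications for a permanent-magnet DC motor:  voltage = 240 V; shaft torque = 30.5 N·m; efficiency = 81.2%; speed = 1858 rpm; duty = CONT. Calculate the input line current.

30.5 A

ω = 2π×1858/60 = 194.6 rad/s; P_out = τω = 30.5 × 194.6 = 5935 W
P_in = P_out / η = 5935 / 0.812 = 7309 W
I = P_in / V = 7309 / 240 = 30.5 A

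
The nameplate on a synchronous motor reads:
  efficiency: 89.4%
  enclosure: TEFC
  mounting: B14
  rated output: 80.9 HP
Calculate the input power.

P_out = 80.9 × 746 = 60351 W
P_in = P_out/η = 60351/0.894 = 67507 W = 67.5 kW

67.5 kW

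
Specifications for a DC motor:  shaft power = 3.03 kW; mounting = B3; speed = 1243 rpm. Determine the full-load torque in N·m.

23.3 N·m

ω = 2π × 1243/60 = 130.2 rad/s
τ = P/ω = 3030/130.2 = 23.3 N·m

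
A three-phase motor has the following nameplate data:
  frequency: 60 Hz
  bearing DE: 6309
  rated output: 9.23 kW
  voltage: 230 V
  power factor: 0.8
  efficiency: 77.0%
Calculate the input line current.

P_out = 9.23 kW = 9230 W
P_in = P_out / η = 9230 / 0.770 = 11987 W
I_L = P_in / (√3·V_L·cosφ) = 11987 / (1.732 × 230 × 0.8) = 37.6 A

37.6 A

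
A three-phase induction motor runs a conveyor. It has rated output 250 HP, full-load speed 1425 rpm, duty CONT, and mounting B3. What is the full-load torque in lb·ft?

P_out = 250 × 746 = 186500 W
ω = 2π × 1425/60 = 149.2 rad/s
τ = P_out/ω = 186500/149.2 = 1250 N·m
In lb·ft: 1250/1.356 = 922 lb·ft

922 lb·ft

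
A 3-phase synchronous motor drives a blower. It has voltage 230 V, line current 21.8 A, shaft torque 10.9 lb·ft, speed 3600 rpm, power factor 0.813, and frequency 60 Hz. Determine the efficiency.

τ = 10.9 lb·ft × 1.356 = 14.78 N·m
ω = 2π × 3600/60 = 377 rad/s; P_out = τω = 14.78 × 377 = 5572 W
P_in = √3·V_L·I_L·cosφ = 1.732 × 230 × 21.8 × 0.813 = 7060 W
η = P_out / P_in = 5572 / 7060 = 0.789 = 78.9%

78.9 %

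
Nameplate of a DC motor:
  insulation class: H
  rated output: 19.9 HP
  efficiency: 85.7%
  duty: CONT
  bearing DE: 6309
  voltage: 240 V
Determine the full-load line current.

72.2 A

P_out = 19.9 × 746 = 14845 W
P_in = P_out / η = 14845 / 0.857 = 17322 W
I = P_in / V = 17322 / 240 = 72.2 A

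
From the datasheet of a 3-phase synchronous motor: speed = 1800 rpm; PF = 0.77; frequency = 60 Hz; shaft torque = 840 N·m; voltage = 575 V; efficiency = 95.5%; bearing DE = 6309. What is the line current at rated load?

ω = 2π×1800/60 = 188.5 rad/s; P_out = τω = 840 × 188.5 = 158340 W
P_in = P_out / η = 158340 / 0.955 = 165801 W
I_L = P_in / (√3·V_L·cosφ) = 165801 / (1.732 × 575 × 0.77) = 216 A

216 A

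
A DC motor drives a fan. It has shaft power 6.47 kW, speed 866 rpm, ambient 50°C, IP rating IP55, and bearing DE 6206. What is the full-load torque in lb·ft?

52.6 lb·ft

ω = 2π × 866/60 = 90.69 rad/s
τ = P/ω = 6470/90.69 = 71.34 N·m
In lb·ft: 71.34/1.356 = 52.6 lb·ft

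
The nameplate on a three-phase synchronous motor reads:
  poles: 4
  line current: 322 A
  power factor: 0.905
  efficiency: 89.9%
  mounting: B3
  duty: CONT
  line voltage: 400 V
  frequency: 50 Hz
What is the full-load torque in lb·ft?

P_in = √3·V·I·cosφ = 1.732 × 400 × 322 × 0.905 = 201889 W
P_out = η·P_in = 0.899 × 201889 = 181498 W
n = n_s = 120×50/4 = 1500 rpm (synchronous)
ω = 2π×1500/60 = 157.1 rad/s
τ = P_out/ω = 181498/157.1 = 1155 N·m
In lb·ft: 1155/1.356 = 852 lb·ft

852 lb·ft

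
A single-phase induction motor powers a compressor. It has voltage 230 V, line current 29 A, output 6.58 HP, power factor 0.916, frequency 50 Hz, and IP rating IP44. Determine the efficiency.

P_out = 6.58 × 746 = 4909 W
P_in = V·I·cosφ = 230 × 29 × 0.916 = 6110 W
η = P_out / P_in = 4909 / 6110 = 0.803 = 80.3%

80.3 %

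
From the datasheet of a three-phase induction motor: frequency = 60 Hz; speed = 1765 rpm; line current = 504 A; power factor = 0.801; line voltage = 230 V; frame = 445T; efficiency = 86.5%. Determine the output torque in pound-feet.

555 lb·ft

P_in = √3·V·I·cosφ = 1.732 × 230 × 504 × 0.801 = 160820 W
P_out = η·P_in = 0.865 × 160820 = 139109 W
n = 1765 rpm
ω = 2π×1765/60 = 184.8 rad/s
τ = P_out/ω = 139109/184.8 = 752.8 N·m
In lb·ft: 752.8/1.356 = 555 lb·ft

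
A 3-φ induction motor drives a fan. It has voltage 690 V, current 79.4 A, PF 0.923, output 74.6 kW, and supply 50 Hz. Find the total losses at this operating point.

13 kW

P_in = √3·V·I·cosφ = 1.732×690×79.4×0.923 = 87583 W
P_out = 74600 W
Losses = P_in − P_out = 87583 − 74600 = 12983 W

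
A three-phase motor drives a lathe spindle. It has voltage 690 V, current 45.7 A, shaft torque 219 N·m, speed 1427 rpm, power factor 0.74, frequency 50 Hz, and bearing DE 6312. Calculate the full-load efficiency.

ω = 2π × 1427/60 = 149.4 rad/s; P_out = τω = 219 × 149.4 = 32719 W
P_in = √3·V_L·I_L·cosφ = 1.732 × 690 × 45.7 × 0.74 = 40415 W
η = P_out / P_in = 32719 / 40415 = 0.810 = 81.0%

81.0 %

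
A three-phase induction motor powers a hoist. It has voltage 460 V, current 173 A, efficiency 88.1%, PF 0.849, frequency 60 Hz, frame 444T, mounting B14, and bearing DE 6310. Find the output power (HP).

P_in = √3·V·I·cosφ = 1.732 × 460 × 173 × 0.849 = 117020 W
P_out = η·P_in = 0.881 × 117020 = 103095 W
= 103095/746 = 138 HP

138 HP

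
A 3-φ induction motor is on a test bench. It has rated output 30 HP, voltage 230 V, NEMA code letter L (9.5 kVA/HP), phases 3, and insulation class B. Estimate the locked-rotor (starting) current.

715 A

S_LR = 9.5 × 30 = 285 kVA
I_LR = S_LR/(√3·V_L) = 285000/(1.732×230) = 715 A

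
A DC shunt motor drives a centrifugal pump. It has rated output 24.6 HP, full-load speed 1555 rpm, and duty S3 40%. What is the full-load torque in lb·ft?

P_out = 24.6 × 746 = 18352 W
ω = 2π × 1555/60 = 162.8 rad/s
τ = P_out/ω = 18352/162.8 = 112.7 N·m
In lb·ft: 112.7/1.356 = 83.1 lb·ft

83.1 lb·ft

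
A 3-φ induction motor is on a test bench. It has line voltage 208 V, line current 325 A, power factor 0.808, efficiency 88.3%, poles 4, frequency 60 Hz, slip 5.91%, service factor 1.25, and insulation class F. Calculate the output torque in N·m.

P_in = √3·V·I·cosφ = 1.732 × 208 × 325 × 0.808 = 94603 W
P_out = η·P_in = 0.883 × 94603 = 83534 W
n_s = 120×60/4 = 1800 rpm; n = 1800×(1−0.0591) = 1694 rpm
ω = 2π×1694/60 = 177.4 rad/s
τ = P_out/ω = 83534/177.4 = 471 N·m

471 N·m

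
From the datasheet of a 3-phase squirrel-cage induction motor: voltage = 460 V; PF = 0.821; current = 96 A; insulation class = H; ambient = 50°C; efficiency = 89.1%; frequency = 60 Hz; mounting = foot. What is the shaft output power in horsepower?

75 HP

P_in = √3·V·I·cosφ = 1.732 × 460 × 96 × 0.821 = 62794 W
P_out = η·P_in = 0.891 × 62794 = 55949 W
= 55949/746 = 75 HP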